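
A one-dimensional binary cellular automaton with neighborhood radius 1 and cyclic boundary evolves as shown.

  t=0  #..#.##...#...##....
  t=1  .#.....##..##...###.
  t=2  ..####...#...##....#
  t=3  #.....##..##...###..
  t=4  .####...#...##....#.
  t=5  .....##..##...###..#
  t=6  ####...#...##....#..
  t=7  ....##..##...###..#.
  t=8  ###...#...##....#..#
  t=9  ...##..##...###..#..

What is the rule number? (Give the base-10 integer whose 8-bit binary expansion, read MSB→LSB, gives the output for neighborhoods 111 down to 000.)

  [7] ### => .  t=1,i=17
  [6] ##. => .  t=0,i=6
  [5] #.# => .  t=0,i=4
  [4] #.. => #  t=0,i=1
  [3] .## => .  t=0,i=5
  [2] .#. => .  t=0,i=0
  [1] ..# => .  t=0,i=2
  [0] ... => #  t=0,i=8
  bits 00010001 = 17

17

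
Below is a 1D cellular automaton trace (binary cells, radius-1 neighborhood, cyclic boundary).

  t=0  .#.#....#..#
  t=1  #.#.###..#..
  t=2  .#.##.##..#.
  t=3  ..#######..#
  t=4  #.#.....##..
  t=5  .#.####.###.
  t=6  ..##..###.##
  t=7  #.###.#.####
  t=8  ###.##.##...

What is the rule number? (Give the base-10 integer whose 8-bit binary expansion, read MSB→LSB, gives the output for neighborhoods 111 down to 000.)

121

  ### -> .   bit 7 = 0  t=1,i=5
  ##. -> #   bit 6 = 1  t=1,i=6
  #.# -> #   bit 5 = 1  t=0,i=0
  #.. -> #   bit 4 = 1  t=0,i=4
  .## -> #   bit 3 = 1  t=1,i=4
  .#. -> .   bit 2 = 0  t=0,i=1
  ..# -> .   bit 1 = 0  t=0,i=7
  ... -> #   bit 0 = 1  t=0,i=5
  bits 01111001 = 121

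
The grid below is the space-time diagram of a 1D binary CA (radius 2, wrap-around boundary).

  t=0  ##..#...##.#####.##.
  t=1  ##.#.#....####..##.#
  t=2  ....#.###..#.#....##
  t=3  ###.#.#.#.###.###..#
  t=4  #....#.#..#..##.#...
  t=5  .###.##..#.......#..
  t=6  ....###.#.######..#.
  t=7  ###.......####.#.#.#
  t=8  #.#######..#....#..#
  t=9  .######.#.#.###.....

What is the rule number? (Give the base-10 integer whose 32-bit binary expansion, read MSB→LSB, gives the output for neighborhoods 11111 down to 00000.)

2579862819

  ##### -> #   bit 31 = 1  t=0,i=13
  ####. -> .   bit 30 = 0  t=0,i=14
  ###.# -> .   bit 29 = 0  t=0,i=15
  ###.. -> #   bit 28 = 1  t=1,i=13
  ##.## -> #   bit 27 = 1  t=0,i=10
  ##.#. -> .   bit 26 = 0  t=1,i=2
  ##..# -> .   bit 25 = 0  t=0,i=2
  ##... -> #   bit 24 = 1  t=2,i=0
  #.### -> #   bit 23 = 1  t=0,i=11
  #.##. -> #   bit 22 = 1  t=0,i=0
  #.#.# -> .   bit 21 = 0  t=1,i=3
  #.#.. -> .   bit 20 = 0  t=1,i=5
  #..## -> .   bit 19 = 0  t=1,i=15
  #..#. -> #   bit 18 = 1  t=0,i=3
  #...# -> .   bit 17 = 0  t=0,i=6
  #.... -> #   bit 16 = 1  t=1,i=7
  .#### -> #   bit 15 = 1  t=0,i=12
  .###. -> .   bit 14 = 0  t=1,i=0
  .##.# -> .   bit 13 = 0  t=0,i=9
  .##.. -> #   bit 12 = 1  t=0,i=1
  .#.## -> .   bit 11 = 0  t=2,i=5
  .#.#. -> #   bit 10 = 1  t=1,i=4
  .#..# -> .   bit 9 = 0  t=4,i=8
  .#... -> #   bit 8 = 1  t=0,i=5
  ..### -> .   bit 7 = 0  t=1,i=10
  ..##. -> .   bit 6 = 0  t=0,i=8
  ..#.# -> #   bit 5 = 1  t=2,i=4
  ..#.. -> .   bit 4 = 0  t=0,i=4
  ...## -> .   bit 3 = 0  t=0,i=7
  ...#. -> .   bit 2 = 0  t=2,i=3
  ....# -> #   bit 1 = 1  t=1,i=8
  ..... -> #   bit 0 = 1  t=5,i=12
  bits 10011001110001011001010100100011 = 2579862819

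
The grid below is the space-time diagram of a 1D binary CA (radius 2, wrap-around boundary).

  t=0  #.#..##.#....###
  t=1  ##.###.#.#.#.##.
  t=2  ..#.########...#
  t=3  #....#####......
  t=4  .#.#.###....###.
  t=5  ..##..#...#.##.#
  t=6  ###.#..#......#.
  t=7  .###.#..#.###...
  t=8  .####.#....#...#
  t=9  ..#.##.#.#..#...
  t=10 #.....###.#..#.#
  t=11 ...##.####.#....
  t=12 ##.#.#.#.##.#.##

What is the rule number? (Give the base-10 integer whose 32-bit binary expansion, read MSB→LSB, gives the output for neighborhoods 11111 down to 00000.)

  nb #####: next=#  (t=2,i=6, bit31=1)
  nb ####.: next=.  (t=0,i=15, bit30=0)
  nb ###.#: next=#  (t=0,i=0, bit29=1)
  nb ###..: next=.  (t=2,i=11, bit28=0)
  nb ##.##: next=#  (t=1,i=2, bit27=1)
  nb ##.#.: next=#  (t=0,i=1, bit26=1)
  nb ##..#: next=#  (t=4,i=15, bit25=1)
  nb ##...: next=.  (t=2,i=12, bit24=0)
  nb #.###: next=.  (t=1,i=3, bit23=0)
  nb #.##.: next=.  (t=1,i=0, bit22=0)
  nb #.#.#: next=#  (t=1,i=7, bit21=1)
  nb #.#..: next=.  (t=0,i=2, bit20=0)
  nb #..##: next=#  (t=0,i=4, bit19=1)
  nb #..#.: next=.  (t=2,i=1, bit18=0)
  nb #...#: next=.  (t=2,i=13, bit17=0)
  nb #....: next=.  (t=0,i=10, bit16=0)
  nb .####: next=#  (t=0,i=14, bit15=1)
  nb .###.: next=#  (t=1,i=4, bit14=1)
  nb .##.#: next=.  (t=0,i=6, bit13=0)
  nb .##..: next=.  (t=5,i=3, bit12=0)
  nb .#.##: next=.  (t=1,i=12, bit11=0)
  nb .#.#.: next=#  (t=1,i=8, bit10=1)
  nb .#..#: next=#  (t=0,i=3, bit9=1)
  nb .#...: next=#  (t=0,i=9, bit8=1)
  nb ..###: next=#  (t=0,i=13, bit7=1)
  nb ..##.: next=#  (t=0,i=5, bit6=1)
  nb ..#.#: next=.  (t=2,i=2, bit5=0)
  nb ..#..: next=.  (t=2,i=15, bit4=0)
  nb ...##: next=.  (t=0,i=12, bit3=0)
  nb ...#.: next=.  (t=2,i=14, bit2=0)
  nb ....#: next=#  (t=0,i=11, bit1=1)
  nb .....: next=#  (t=3,i=12, bit0=1)
  bits 10101110001010001100011111000011 = 2921908163

2921908163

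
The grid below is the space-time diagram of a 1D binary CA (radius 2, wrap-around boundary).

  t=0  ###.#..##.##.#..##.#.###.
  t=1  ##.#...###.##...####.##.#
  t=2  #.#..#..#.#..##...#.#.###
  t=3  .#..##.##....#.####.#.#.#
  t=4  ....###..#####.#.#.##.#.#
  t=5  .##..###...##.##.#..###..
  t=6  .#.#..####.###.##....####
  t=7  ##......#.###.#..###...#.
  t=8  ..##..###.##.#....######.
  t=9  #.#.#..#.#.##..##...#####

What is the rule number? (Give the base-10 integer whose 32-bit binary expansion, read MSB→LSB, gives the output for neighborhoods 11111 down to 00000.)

  [31] ##### => #  t=4,i=11
  [30] ####. => #  t=1,i=18
  [29] ###.# => .  t=0,i=2
  [28] ###.. => #  t=4,i=6
  [27] ##.## => #  t=0,i=9
  [26] ##.#. => #  t=0,i=3
  [25] ##..# => #  t=4,i=7
  [24] ##... => #  t=1,i=13
  [23] #.### => #  t=0,i=0
  [22] #.##. => .  t=0,i=10
  [21] #.#.# => #  t=0,i=19
  [20] #.#.. => .  t=0,i=4
  [19] #..## => .  t=0,i=6
  [18] #..#. => #  t=2,i=4
  [17] #...# => #  t=1,i=5
  [16] #.... => #  t=3,i=10
  [15] .#### => .  t=1,i=17
  [14] .###. => #  t=0,i=1
  [13] .##.# => #  t=0,i=8
  [12] .##.. => .  t=1,i=12
  [11] .#.## => .  t=0,i=20
  [10] .#.#. => .  t=2,i=9
  [9] .#..# => .  t=0,i=5
  [8] .#... => .  t=1,i=4
  [7] ..### => .  t=1,i=7
  [6] ..##. => #  t=0,i=7
  [5] ..#.# => #  t=2,i=8
  [4] ..#.. => #  t=2,i=5
  [3] ...## => .  t=1,i=6
  [2] ...#. => #  t=2,i=17
  [1] ....# => #  t=3,i=11
  [0] ..... => .  t=7,i=4
  bits 11011111101001110110000001110110 = 3752288374

3752288374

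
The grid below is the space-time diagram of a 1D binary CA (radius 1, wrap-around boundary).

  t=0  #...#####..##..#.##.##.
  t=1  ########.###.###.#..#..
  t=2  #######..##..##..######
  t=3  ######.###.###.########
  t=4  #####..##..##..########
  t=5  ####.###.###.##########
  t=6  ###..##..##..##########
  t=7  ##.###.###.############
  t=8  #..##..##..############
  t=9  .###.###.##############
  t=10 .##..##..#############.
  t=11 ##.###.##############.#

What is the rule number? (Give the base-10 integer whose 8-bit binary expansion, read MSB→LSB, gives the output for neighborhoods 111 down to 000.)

159

  ###|#  b7=1 t=0,i=5
  ##.|.  b6=0 t=0,i=8
  #.#|.  b5=0 t=0,i=16
  #..|#  b4=1 t=0,i=1
  .##|#  b3=1 t=0,i=4
  .#.|#  b2=1 t=0,i=0
  ..#|#  b1=1 t=0,i=3
  ...|#  b0=1 t=0,i=2
  bits 10011111 = 159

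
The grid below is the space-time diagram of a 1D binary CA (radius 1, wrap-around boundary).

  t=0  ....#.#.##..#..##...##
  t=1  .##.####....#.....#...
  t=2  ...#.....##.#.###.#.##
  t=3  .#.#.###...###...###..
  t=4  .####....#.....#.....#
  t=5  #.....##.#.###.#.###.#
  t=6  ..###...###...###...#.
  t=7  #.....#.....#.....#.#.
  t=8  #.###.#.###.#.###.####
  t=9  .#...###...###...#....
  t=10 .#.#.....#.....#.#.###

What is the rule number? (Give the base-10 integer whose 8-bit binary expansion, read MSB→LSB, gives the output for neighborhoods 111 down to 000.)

37

  ### -> .   bit 7 = 0  t=1,i=5
  ##. -> .   bit 6 = 0  t=0,i=9
  #.# -> #   bit 5 = 1  t=0,i=5
  #.. -> .   bit 4 = 0  t=0,i=0
  .## -> .   bit 3 = 0  t=0,i=8
  .#. -> #   bit 2 = 1  t=0,i=4
  ..# -> .   bit 1 = 0  t=0,i=3
  ... -> #   bit 0 = 1  t=0,i=1
  bits 00100101 = 37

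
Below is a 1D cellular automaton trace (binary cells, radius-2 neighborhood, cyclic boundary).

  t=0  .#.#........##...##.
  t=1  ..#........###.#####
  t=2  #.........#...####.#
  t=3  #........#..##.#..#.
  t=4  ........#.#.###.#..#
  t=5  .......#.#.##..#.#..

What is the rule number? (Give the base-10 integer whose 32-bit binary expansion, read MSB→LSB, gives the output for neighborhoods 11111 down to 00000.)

  ##### -> #   bit 31 = 1  t=1,i=17
  ####. -> .   bit 30 = 0  t=1,i=18
  ###.# -> .   bit 29 = 0  t=1,i=13
  ###.. -> #   bit 28 = 1  t=1,i=19
  ##.## -> #   bit 27 = 1  t=1,i=14
  ##.#. -> #   bit 26 = 1  t=3,i=14
  ##..# -> #   bit 25 = 1  t=0,i=19
  ##... -> .   bit 24 = 0  t=0,i=14
  #.### -> #   bit 23 = 1  t=1,i=15
  #.##. -> .   bit 22 = 0  t=2,i=19
  #.#.# -> .   bit 21 = 0  t=4,i=10
  #.#.. -> .   bit 20 = 0  t=0,i=3
  #..## -> .   bit 19 = 0  t=3,i=11
  #..#. -> .   bit 18 = 0  t=0,i=0
  #...# -> #   bit 17 = 1  t=0,i=15
  #.... -> .   bit 16 = 0  t=0,i=5
  .#### -> #   bit 15 = 1  t=1,i=16
  .###. -> .   bit 14 = 0  t=1,i=12
  .##.# -> #   bit 13 = 1  t=3,i=13
  .##.. -> #   bit 12 = 1  t=0,i=13
  .#.## -> #   bit 11 = 1  t=4,i=11
  .#.#. -> #   bit 10 = 1  t=0,i=2
  .#..# -> #   bit 9 = 1  t=3,i=10
  .#... -> .   bit 8 = 0  t=0,i=4
  ..### -> .   bit 7 = 0  t=1,i=11
  ..##. -> #   bit 6 = 1  t=0,i=12
  ..#.# -> .   bit 5 = 0  t=0,i=1
  ..#.. -> .   bit 4 = 0  t=1,i=2
  ...## -> #   bit 3 = 1  t=0,i=11
  ...#. -> #   bit 2 = 1  t=2,i=9
  ....# -> .   bit 1 = 0  t=0,i=10
  ..... -> .   bit 0 = 0  t=0,i=6
  bits 10011110100000101011111001001100 = 2659368524

2659368524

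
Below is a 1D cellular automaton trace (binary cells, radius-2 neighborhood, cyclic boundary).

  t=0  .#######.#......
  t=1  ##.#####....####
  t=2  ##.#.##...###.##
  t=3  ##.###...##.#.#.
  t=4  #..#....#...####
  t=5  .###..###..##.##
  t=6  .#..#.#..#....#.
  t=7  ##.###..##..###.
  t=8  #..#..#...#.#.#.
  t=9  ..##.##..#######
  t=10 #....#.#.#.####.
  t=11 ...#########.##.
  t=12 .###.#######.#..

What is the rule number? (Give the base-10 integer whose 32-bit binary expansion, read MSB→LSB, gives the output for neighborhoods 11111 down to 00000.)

  #####|#  b31=1 t=0,i=3
  ####.|#  b30=1 t=0,i=6
  ###.#|#  b29=1 t=0,i=7
  ###..|.  b28=0 t=1,i=7
  ##.##|.  b27=0 t=1,i=2
  ##.#.|.  b26=0 t=0,i=8
  ##..#|#  b25=1 t=4,i=1
  ##...|.  b24=0 t=1,i=8
  #.###|#  b23=1 t=1,i=3
  #.##.|#  b22=1 t=2,i=5
  #.#.#|#  b21=1 t=2,i=3
  #.#..|.  b20=0 t=0,i=9
  #..##|.  b19=0 t=5,i=5
  #..#.|#  b18=1 t=4,i=2
  #...#|.  b17=0 t=2,i=8
  #....|.  b16=0 t=0,i=11
  .####|.  b15=0 t=0,i=2
  .###.|.  b14=0 t=2,i=11
  .##.#|.  b13=0 t=3,i=1
  .##..|.  b12=0 t=2,i=6
  .#.##|#  b11=1 t=2,i=4
  .#.#.|#  b10=1 t=3,i=13
  .#..#|.  b9=0 t=6,i=2
  .#...|.  b8=0 t=0,i=10
  ..###|#  b7=1 t=0,i=1
  ..##.|.  b6=0 t=3,i=9
  ..#.#|#  b5=1 t=6,i=4
  ..#..|#  b4=1 t=4,i=3
  ...##|#  b3=1 t=0,i=0
  ...#.|#  b2=1 t=4,i=7
  ....#|#  b1=1 t=0,i=15
  .....|#  b0=1 t=0,i=12
  bits 11100010111001000000110010111111 = 3806596287

3806596287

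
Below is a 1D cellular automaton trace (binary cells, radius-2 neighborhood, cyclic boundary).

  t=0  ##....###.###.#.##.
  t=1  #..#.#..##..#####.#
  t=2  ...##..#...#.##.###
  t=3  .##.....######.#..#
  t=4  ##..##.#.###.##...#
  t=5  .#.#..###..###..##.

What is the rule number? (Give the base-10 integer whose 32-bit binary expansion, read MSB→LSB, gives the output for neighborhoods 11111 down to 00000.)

3161165101

  ##### -> #   bit 31 = 1  t=1,i=14
  ####. -> .   bit 30 = 0  t=1,i=15
  ###.# -> #   bit 29 = 1  t=0,i=8
  ###.. -> #   bit 28 = 1  t=2,i=18
  ##.## -> #   bit 27 = 1  t=0,i=9
  ##.#. -> #   bit 26 = 1  t=0,i=13
  ##..# -> .   bit 25 = 0  t=1,i=1
  ##... -> .   bit 24 = 0  t=0,i=2
  #.### -> .   bit 23 = 0  t=0,i=10
  #.##. -> #   bit 22 = 1  t=0,i=0
  #.#.# -> #   bit 21 = 1  t=0,i=14
  #.#.. -> .   bit 20 = 0  t=1,i=5
  #..## -> #   bit 19 = 1  t=1,i=7
  #..#. -> .   bit 18 = 0  t=1,i=2
  #...# -> #   bit 17 = 1  t=2,i=1
  #.... -> #   bit 16 = 1  t=0,i=3
  .#### -> #   bit 15 = 1  t=1,i=13
  .###. -> .   bit 14 = 0  t=0,i=7
  .##.# -> .   bit 13 = 0  t=0,i=17
  .##.. -> .   bit 12 = 0  t=0,i=1
  .#.## -> #   bit 11 = 1  t=0,i=15
  .#.#. -> #   bit 10 = 1  t=1,i=4
  .#..# -> .   bit 9 = 0  t=1,i=6
  .#... -> #   bit 8 = 1  t=2,i=8
  ..### -> .   bit 7 = 0  t=0,i=6
  ..##. -> .   bit 6 = 0  t=1,i=8
  ..#.# -> #   bit 5 = 1  t=1,i=3
  ..#.. -> .   bit 4 = 0  t=2,i=7
  ...## -> #   bit 3 = 1  t=0,i=5
  ...#. -> #   bit 2 = 1  t=2,i=10
  ....# -> .   bit 1 = 0  t=0,i=4
  ..... -> #   bit 0 = 1  t=3,i=5
  bits 10111100011010111000110100101101 = 3161165101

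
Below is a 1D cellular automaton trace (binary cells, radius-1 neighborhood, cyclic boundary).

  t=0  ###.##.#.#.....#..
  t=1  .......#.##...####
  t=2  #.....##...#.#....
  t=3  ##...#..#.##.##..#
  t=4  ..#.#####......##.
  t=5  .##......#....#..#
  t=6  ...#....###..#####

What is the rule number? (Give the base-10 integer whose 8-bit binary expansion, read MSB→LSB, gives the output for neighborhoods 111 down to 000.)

  nb ###: next=.  (t=0,i=1, bit7=0)
  nb ##.: next=.  (t=0,i=2, bit6=0)
  nb #.#: next=.  (t=0,i=3, bit5=0)
  nb #..: next=#  (t=0,i=10, bit4=1)
  nb .##: next=.  (t=0,i=0, bit3=0)
  nb .#.: next=#  (t=0,i=7, bit2=1)
  nb ..#: next=#  (t=0,i=14, bit1=1)
  nb ...: next=.  (t=0,i=11, bit0=0)
  bits 00010110 = 22

22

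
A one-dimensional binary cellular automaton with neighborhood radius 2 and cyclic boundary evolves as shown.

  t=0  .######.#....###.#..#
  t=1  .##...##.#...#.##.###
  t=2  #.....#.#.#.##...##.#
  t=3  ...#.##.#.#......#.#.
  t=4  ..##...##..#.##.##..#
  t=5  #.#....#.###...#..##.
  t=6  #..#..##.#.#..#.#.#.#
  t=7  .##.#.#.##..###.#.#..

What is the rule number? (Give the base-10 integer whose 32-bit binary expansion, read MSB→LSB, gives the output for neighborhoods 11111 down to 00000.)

1050969061

  [31] ##### => .  t=0,i=3
  [30] ####. => .  t=0,i=5
  [29] ###.# => #  t=0,i=6
  [28] ###.. => #  t=5,i=11
  [27] ##.## => #  t=1,i=0
  [26] ##.#. => #  t=0,i=7
  [25] ##..# => #  t=4,i=9
  [24] ##... => .  t=1,i=3
  [23] #.### => #  t=0,i=1
  [22] #.##. => .  t=1,i=1
  [21] #.#.# => #  t=2,i=8
  [20] #.#.. => .  t=0,i=8
  [19] #..## => .  t=4,i=1
  [18] #..#. => #  t=0,i=19
  [17] #...# => .  t=1,i=4
  [16] #.... => .  t=0,i=10
  [15] .#### => #  t=0,i=2
  [14] .###. => .  t=0,i=14
  [13] .##.# => .  t=1,i=7
  [12] .##.. => .  t=1,i=2
  [11] .#.## => .  t=0,i=0
  [10] .#.#. => .  t=2,i=7
  [9] .#..# => #  t=0,i=18
  [8] .#... => #  t=0,i=9
  [7] ..### => #  t=0,i=13
  [6] ..##. => #  t=1,i=6
  [5] ..#.# => #  t=0,i=20
  [4] ..#.. => .  t=4,i=20
  [3] ...## => .  t=0,i=12
  [2] ...#. => #  t=1,i=12
  [1] ....# => .  t=0,i=11
  [0] ..... => #  t=2,i=3
  bits 00111110101001001000001111100101 = 1050969061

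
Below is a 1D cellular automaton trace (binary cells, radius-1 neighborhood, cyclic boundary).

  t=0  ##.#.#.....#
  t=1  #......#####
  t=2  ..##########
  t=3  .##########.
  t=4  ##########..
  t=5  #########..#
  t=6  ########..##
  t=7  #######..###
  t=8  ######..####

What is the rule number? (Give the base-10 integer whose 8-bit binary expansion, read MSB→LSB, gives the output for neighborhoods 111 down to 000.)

139

  ###|#  b7=1 t=0,i=0
  ##.|.  b6=0 t=0,i=1
  #.#|.  b5=0 t=0,i=2
  #..|.  b4=0 t=0,i=6
  .##|#  b3=1 t=0,i=11
  .#.|.  b2=0 t=0,i=3
  ..#|#  b1=1 t=0,i=10
  ...|#  b0=1 t=0,i=7
  bits 10001011 = 139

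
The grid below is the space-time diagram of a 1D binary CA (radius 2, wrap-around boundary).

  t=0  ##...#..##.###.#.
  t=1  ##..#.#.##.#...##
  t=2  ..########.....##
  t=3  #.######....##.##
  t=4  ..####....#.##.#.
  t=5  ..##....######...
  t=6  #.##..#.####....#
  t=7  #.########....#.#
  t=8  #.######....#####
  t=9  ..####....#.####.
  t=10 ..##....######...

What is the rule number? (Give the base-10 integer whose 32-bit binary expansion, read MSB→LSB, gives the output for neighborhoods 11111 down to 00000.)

2196029159

  ##### -> #   bit 31 = 1  t=2,i=4
  ####. -> .   bit 30 = 0  t=1,i=0
  ###.# -> .   bit 29 = 0  t=0,i=13
  ###.. -> .   bit 28 = 0  t=1,i=1
  ##.## -> .   bit 27 = 0  t=0,i=10
  ##.#. -> .   bit 26 = 0  t=0,i=14
  ##..# -> #   bit 25 = 1  t=1,i=2
  ##... -> .   bit 24 = 0  t=0,i=2
  #.### -> #   bit 23 = 1  t=0,i=11
  #.##. -> #   bit 22 = 1  t=0,i=0
  #.#.# -> #   bit 21 = 1  t=0,i=15
  #.#.. -> .   bit 20 = 0  t=1,i=11
  #..## -> .   bit 19 = 0  t=0,i=7
  #..#. -> #   bit 18 = 1  t=1,i=3
  #...# -> .   bit 17 = 0  t=0,i=3
  #.... -> .   bit 16 = 0  t=2,i=11
  .#### -> #   bit 15 = 1  t=1,i=16
  .###. -> .   bit 14 = 0  t=0,i=12
  .##.# -> #   bit 13 = 1  t=0,i=9
  .##.. -> #   bit 12 = 1  t=0,i=1
  .#.## -> #   bit 11 = 1  t=0,i=16
  .#.#. -> #   bit 10 = 1  t=1,i=5
  .#..# -> #   bit 9 = 1  t=0,i=6
  .#... -> .   bit 8 = 0  t=1,i=12
  ..### -> #   bit 7 = 1  t=1,i=15
  ..##. -> #   bit 6 = 1  t=0,i=8
  ..#.# -> #   bit 5 = 1  t=1,i=4
  ..#.. -> .   bit 4 = 0  t=0,i=5
  ...## -> .   bit 3 = 0  t=1,i=14
  ...#. -> #   bit 2 = 1  t=0,i=4
  ....# -> #   bit 1 = 1  t=2,i=13
  ..... -> #   bit 0 = 1  t=2,i=12
  bits 10000010111001001011111011100111 = 2196029159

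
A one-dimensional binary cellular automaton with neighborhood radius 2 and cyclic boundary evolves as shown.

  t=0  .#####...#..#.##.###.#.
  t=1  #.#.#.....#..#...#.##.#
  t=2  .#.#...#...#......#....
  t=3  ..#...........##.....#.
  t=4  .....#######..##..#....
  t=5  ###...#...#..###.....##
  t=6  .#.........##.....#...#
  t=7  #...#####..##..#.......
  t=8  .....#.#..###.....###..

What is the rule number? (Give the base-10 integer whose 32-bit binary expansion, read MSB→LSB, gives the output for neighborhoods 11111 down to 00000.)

1686675009

  ##### -> .   bit 31 = 0  t=0,i=3
  ####. -> #   bit 30 = 1  t=0,i=4
  ###.# -> #   bit 29 = 1  t=0,i=19
  ###.. -> .   bit 28 = 0  t=0,i=5
  ##.## -> .   bit 27 = 0  t=0,i=16
  ##.#. -> #   bit 26 = 1  t=0,i=20
  ##..# -> .   bit 25 = 0  t=4,i=12
  ##... -> .   bit 24 = 0  t=0,i=6
  #.### -> #   bit 23 = 1  t=0,i=17
  #.##. -> .   bit 22 = 0  t=0,i=14
  #.#.# -> .   bit 21 = 0  t=1,i=2
  #.#.. -> .   bit 20 = 0  t=0,i=21
  #..## -> #   bit 19 = 1  t=0,i=0
  #..#. -> .   bit 18 = 0  t=0,i=11
  #...# -> .   bit 17 = 0  t=0,i=7
  #.... -> .   bit 16 = 0  t=1,i=6
  .#### -> #   bit 15 = 1  t=0,i=2
  .###. -> .   bit 14 = 0  t=0,i=18
  .##.# -> .   bit 13 = 0  t=0,i=15
  .##.. -> #   bit 12 = 1  t=3,i=15
  .#.## -> #   bit 11 = 1  t=0,i=13
  .#.#. -> #   bit 10 = 1  t=1,i=3
  .#..# -> #   bit 9 = 1  t=0,i=10
  .#... -> .   bit 8 = 0  t=1,i=5
  ..### -> .   bit 7 = 0  t=0,i=1
  ..##. -> #   bit 6 = 1  t=3,i=14
  ..#.# -> .   bit 5 = 0  t=0,i=12
  ..#.. -> .   bit 4 = 0  t=0,i=9
  ...## -> .   bit 3 = 0  t=3,i=13
  ...#. -> .   bit 2 = 0  t=0,i=8
  ....# -> .   bit 1 = 0  t=1,i=8
  ..... -> #   bit 0 = 1  t=1,i=7
  bits 01100100100010001001111001000001 = 1686675009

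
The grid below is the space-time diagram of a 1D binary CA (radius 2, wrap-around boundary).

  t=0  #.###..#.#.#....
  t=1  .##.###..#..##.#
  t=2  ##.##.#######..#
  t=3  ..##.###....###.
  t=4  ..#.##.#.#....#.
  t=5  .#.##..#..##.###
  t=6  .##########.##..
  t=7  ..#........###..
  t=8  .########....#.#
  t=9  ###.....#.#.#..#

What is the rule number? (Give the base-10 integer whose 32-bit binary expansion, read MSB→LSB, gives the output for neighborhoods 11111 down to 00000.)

  [31] ##### => .  t=2,i=8
  [30] ####. => .  t=2,i=11
  [29] ###.# => .  t=2,i=1
  [28] ###.. => #  t=0,i=4
  [27] ##.## => #  t=1,i=3
  [26] ##.#. => .  t=1,i=14
  [25] ##..# => #  t=0,i=5
  [24] ##... => .  t=3,i=8
  [23] #.### => #  t=0,i=2
  [22] #.##. => #  t=1,i=1
  [21] #.#.# => #  t=0,i=9
  [20] #.#.. => .  t=0,i=11
  [19] #..## => #  t=1,i=11
  [18] #..#. => #  t=0,i=6
  [17] #...# => .  t=3,i=0
  [16] #.... => #  t=0,i=13
  [15] .#### => #  t=2,i=7
  [14] .###. => .  t=0,i=3
  [13] .##.# => .  t=1,i=2
  [12] .##.. => #  t=5,i=4
  [11] .#.## => #  t=0,i=1
  [10] .#.#. => .  t=0,i=8
  [9] .#..# => #  t=1,i=10
  [8] .#... => #  t=0,i=12
  [7] ..### => .  t=2,i=15
  [6] ..##. => #  t=1,i=12
  [5] ..#.# => .  t=0,i=0
  [4] ..#.. => #  t=1,i=9
  [3] ...## => .  t=3,i=1
  [2] ...#. => #  t=0,i=15
  [1] ....# => .  t=0,i=14
  [0] ..... => #  t=7,i=5
  bits 00011010111011011001101101010101 = 451779413

451779413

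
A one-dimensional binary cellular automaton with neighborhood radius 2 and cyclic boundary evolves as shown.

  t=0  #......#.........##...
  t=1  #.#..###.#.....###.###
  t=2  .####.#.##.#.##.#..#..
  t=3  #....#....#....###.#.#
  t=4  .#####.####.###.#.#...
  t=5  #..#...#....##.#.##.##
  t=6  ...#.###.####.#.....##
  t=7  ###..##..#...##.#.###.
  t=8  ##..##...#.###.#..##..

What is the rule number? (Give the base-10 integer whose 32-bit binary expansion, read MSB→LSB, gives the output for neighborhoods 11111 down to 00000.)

2241545822

  #####|#  b31=1 t=4,i=3
  ####.|.  b30=0 t=1,i=21
  ###.#|.  b29=0 t=1,i=0
  ###..|.  b28=0 t=5,i=0
  ##.##|.  b27=0 t=1,i=18
  ##.#.|#  b26=1 t=1,i=1
  ##..#|.  b25=0 t=5,i=1
  ##...|#  b24=1 t=0,i=19
  #.###|#  b23=1 t=1,i=19
  #.##.|.  b22=0 t=2,i=8
  #.#.#|.  b21=0 t=2,i=6
  #.#..|#  b20=1 t=1,i=2
  #..##|#  b19=1 t=1,i=4
  #..#.|.  b18=0 t=2,i=18
  #...#|#  b17=1 t=0,i=20
  #....|#  b16=1 t=0,i=2
  .####|.  b15=0 t=1,i=20
  .###.|#  b14=1 t=1,i=6
  .##.#|.  b13=0 t=2,i=9
  .##..|.  b12=0 t=0,i=18
  .#.##|.  b11=0 t=2,i=7
  .#.#.|#  b10=1 t=4,i=17
  .#..#|#  b9=1 t=1,i=3
  .#...|.  b8=0 t=0,i=1
  ..###|.  b7=0 t=1,i=5
  ..##.|#  b6=1 t=0,i=17
  ..#.#|.  b5=0 t=6,i=3
  ..#..|#  b4=1 t=0,i=0
  ...##|#  b3=1 t=0,i=16
  ...#.|#  b2=1 t=0,i=6
  ....#|#  b1=1 t=0,i=5
  .....|.  b0=0 t=0,i=3
  bits 10000101100110110100011001011110 = 2241545822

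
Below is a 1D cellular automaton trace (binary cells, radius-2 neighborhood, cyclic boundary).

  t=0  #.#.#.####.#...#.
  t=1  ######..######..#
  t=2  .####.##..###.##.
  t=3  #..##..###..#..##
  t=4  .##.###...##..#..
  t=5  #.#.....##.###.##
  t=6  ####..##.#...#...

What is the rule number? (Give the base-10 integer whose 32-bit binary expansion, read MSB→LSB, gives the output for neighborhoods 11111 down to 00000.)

3862838538

  nb #####: next=#  (t=1,i=1, bit31=1)
  nb ####.: next=#  (t=0,i=8, bit30=1)
  nb ###.#: next=#  (t=0,i=9, bit29=1)
  nb ###..: next=.  (t=1,i=5, bit28=0)
  nb ##.##: next=.  (t=2,i=5, bit27=0)
  nb ##.#.: next=#  (t=0,i=10, bit26=1)
  nb ##..#: next=#  (t=1,i=6, bit25=1)
  nb ##...: next=.  (t=4,i=7, bit24=0)
  nb #.###: next=.  (t=0,i=6, bit23=0)
  nb #.##.: next=.  (t=2,i=6, bit22=0)
  nb #.#.#: next=#  (t=0,i=0, bit21=1)
  nb #.#..: next=#  (t=0,i=11, bit20=1)
  nb #..##: next=#  (t=1,i=7, bit19=1)
  nb #..#.: next=#  (t=3,i=11, bit18=1)
  nb #...#: next=#  (t=0,i=13, bit17=1)
  nb #....: next=.  (t=5,i=4, bit16=0)
  nb .####: next=.  (t=0,i=7, bit15=0)
  nb .###.: next=.  (t=2,i=11, bit14=0)
  nb .##.#: next=#  (t=4,i=2, bit13=1)
  nb .##..: next=#  (t=2,i=7, bit12=1)
  nb .#.##: next=#  (t=0,i=5, bit11=1)
  nb .#.#.: next=#  (t=0,i=1, bit10=1)
  nb .#..#: next=.  (t=3,i=13, bit9=0)
  nb .#...: next=#  (t=0,i=12, bit8=1)
  nb ..###: next=.  (t=1,i=8, bit7=0)
  nb ..##.: next=.  (t=3,i=3, bit6=0)
  nb ..#.#: next=.  (t=0,i=15, bit5=0)
  nb ..#..: next=.  (t=3,i=12, bit4=0)
  nb ...##: next=#  (t=4,i=0, bit3=1)
  nb ...#.: next=.  (t=0,i=14, bit2=0)
  nb ....#: next=#  (t=5,i=6, bit1=1)
  nb .....: next=.  (t=5,i=5, bit0=0)
  bits 11100110001111100011110100001010 = 3862838538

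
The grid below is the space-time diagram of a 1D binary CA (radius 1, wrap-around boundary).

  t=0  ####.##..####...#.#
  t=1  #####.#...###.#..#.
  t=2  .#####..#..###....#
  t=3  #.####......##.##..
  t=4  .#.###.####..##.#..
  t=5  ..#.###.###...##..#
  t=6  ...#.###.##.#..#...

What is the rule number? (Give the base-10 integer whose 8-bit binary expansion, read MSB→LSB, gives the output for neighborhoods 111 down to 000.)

225

  nb ###: next=#  (t=0,i=0, bit7=1)
  nb ##.: next=#  (t=0,i=3, bit6=1)
  nb #.#: next=#  (t=0,i=4, bit5=1)
  nb #..: next=.  (t=0,i=7, bit4=0)
  nb .##: next=.  (t=0,i=5, bit3=0)
  nb .#.: next=.  (t=0,i=16, bit2=0)
  nb ..#: next=.  (t=0,i=8, bit1=0)
  nb ...: next=#  (t=0,i=14, bit0=1)
  bits 11100001 = 225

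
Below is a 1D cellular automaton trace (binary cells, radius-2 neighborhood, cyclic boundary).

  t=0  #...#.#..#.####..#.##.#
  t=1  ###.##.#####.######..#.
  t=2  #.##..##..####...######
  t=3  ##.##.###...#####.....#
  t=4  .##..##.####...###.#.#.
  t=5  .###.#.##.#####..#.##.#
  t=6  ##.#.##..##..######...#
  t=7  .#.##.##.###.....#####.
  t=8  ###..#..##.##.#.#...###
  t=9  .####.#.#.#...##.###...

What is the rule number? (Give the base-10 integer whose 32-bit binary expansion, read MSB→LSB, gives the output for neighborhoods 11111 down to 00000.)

2074484585

  nb #####: next=.  (t=1,i=9, bit31=0)
  nb ####.: next=#  (t=0,i=13, bit30=1)
  nb ###.#: next=#  (t=1,i=2, bit29=1)
  nb ###..: next=#  (t=0,i=14, bit28=1)
  nb ##.##: next=#  (t=0,i=21, bit27=1)
  nb ##.#.: next=.  (t=4,i=18, bit26=0)
  nb ##..#: next=#  (t=0,i=15, bit25=1)
  nb ##...: next=#  (t=0,i=1, bit24=1)
  nb #.###: next=#  (t=0,i=11, bit23=1)
  nb #.##.: next=.  (t=0,i=19, bit22=0)
  nb #.#.#: next=#  (t=4,i=19, bit21=1)
  nb #.#..: next=.  (t=0,i=6, bit20=0)
  nb #..##: next=.  (t=2,i=5, bit19=0)
  nb #..#.: next=#  (t=0,i=8, bit18=1)
  nb #...#: next=#  (t=0,i=2, bit17=1)
  nb #....: next=.  (t=3,i=18, bit16=0)
  nb .####: next=.  (t=0,i=12, bit15=0)
  nb .###.: next=.  (t=1,i=1, bit14=0)
  nb .##.#: next=.  (t=0,i=20, bit13=0)
  nb .##..: next=#  (t=0,i=0, bit12=1)
  nb .#.##: next=#  (t=0,i=10, bit11=1)
  nb .#.#.: next=#  (t=0,i=5, bit10=1)
  nb .#..#: next=#  (t=0,i=7, bit9=1)
  nb .#...: next=#  (t=8,i=17, bit8=1)
  nb ..###: next=.  (t=2,i=10, bit7=0)
  nb ..##.: next=#  (t=2,i=6, bit6=1)
  nb ..#.#: next=#  (t=0,i=4, bit5=1)
  nb ..#..: next=.  (t=8,i=5, bit4=0)
  nb ...##: next=#  (t=2,i=16, bit3=1)
  nb ...#.: next=.  (t=0,i=3, bit2=0)
  nb ....#: next=.  (t=3,i=20, bit1=0)
  nb .....: next=#  (t=3,i=19, bit0=1)
  bits 01111011101001100001111101101001 = 2074484585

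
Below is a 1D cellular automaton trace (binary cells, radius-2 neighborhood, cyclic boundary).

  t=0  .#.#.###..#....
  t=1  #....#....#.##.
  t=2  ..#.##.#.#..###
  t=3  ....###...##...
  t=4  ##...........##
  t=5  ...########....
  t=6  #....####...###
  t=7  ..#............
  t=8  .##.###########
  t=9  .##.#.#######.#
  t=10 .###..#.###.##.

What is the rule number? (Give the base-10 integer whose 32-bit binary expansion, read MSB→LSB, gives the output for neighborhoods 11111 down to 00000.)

  #####|#  b31=1 t=5,i=5
  ####.|.  b30=0 t=4,i=0
  ###.#|#  b29=1 t=8,i=14
  ###..|.  b28=0 t=0,i=7
  ##.##|.  b27=0 t=8,i=0
  ##.#.|#  b26=1 t=1,i=14
  ##..#|.  b25=0 t=0,i=8
  ##...|.  b24=0 t=3,i=7
  #.###|#  b23=1 t=0,i=5
  #.##.|#  b22=1 t=1,i=12
  #.#.#|.  b21=0 t=0,i=3
  #.#..|.  b20=0 t=1,i=0
  #..##|#  b19=1 t=2,i=11
  #..#.|.  b18=0 t=0,i=9
  #...#|.  b17=0 t=3,i=8
  #....|#  b16=1 t=0,i=12
  .####|.  b15=0 t=4,i=14
  .###.|.  b14=0 t=0,i=6
  .##.#|#  b13=1 t=1,i=13
  .##..|.  b12=0 t=3,i=11
  .#.##|.  b11=0 t=0,i=4
  .#.#.|.  b10=0 t=0,i=2
  .#..#|#  b9=1 t=2,i=10
  .#...|.  b8=0 t=0,i=11
  ..###|.  b7=0 t=2,i=12
  ..##.|.  b6=0 t=3,i=10
  ..#.#|.  b5=0 t=0,i=1
  ..#..|#  b4=1 t=0,i=10
  ...##|.  b3=0 t=3,i=3
  ...#.|#  b2=1 t=0,i=0
  ....#|.  b1=0 t=0,i=14
  .....|#  b0=1 t=0,i=13
  bits 10100100110010010010001000010101 = 2764644885

2764644885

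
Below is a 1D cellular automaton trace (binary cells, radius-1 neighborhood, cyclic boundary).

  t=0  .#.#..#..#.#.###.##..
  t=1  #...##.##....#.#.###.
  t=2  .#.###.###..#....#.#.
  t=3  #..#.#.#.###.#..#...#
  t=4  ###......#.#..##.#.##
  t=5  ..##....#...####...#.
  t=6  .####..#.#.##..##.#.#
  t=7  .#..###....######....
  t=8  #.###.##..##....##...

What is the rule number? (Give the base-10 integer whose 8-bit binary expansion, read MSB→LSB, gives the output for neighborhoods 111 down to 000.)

  ###|.  b7=0 t=0,i=14
  ##.|#  b6=1 t=0,i=15
  #.#|.  b5=0 t=0,i=2
  #..|#  b4=1 t=0,i=4
  .##|#  b3=1 t=0,i=13
  .#.|.  b2=0 t=0,i=1
  ..#|#  b1=1 t=0,i=0
  ...|.  b0=0 t=0,i=20
  bits 01011010 = 90

90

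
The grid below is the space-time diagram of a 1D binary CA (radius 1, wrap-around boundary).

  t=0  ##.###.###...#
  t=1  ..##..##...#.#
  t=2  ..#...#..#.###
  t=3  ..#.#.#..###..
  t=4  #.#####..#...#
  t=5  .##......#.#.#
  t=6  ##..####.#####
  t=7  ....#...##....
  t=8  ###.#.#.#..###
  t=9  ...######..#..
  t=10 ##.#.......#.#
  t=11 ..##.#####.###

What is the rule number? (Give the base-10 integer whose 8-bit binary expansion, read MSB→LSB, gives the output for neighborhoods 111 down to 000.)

  ### -> .   bit 7 = 0  t=0,i=0
  ##. -> .   bit 6 = 0  t=0,i=1
  #.# -> #   bit 5 = 1  t=0,i=2
  #.. -> .   bit 4 = 0  t=0,i=10
  .## -> #   bit 3 = 1  t=0,i=3
  .#. -> #   bit 2 = 1  t=1,i=11
  ..# -> .   bit 1 = 0  t=0,i=12
  ... -> #   bit 0 = 1  t=0,i=11
  bits 00101101 = 45

45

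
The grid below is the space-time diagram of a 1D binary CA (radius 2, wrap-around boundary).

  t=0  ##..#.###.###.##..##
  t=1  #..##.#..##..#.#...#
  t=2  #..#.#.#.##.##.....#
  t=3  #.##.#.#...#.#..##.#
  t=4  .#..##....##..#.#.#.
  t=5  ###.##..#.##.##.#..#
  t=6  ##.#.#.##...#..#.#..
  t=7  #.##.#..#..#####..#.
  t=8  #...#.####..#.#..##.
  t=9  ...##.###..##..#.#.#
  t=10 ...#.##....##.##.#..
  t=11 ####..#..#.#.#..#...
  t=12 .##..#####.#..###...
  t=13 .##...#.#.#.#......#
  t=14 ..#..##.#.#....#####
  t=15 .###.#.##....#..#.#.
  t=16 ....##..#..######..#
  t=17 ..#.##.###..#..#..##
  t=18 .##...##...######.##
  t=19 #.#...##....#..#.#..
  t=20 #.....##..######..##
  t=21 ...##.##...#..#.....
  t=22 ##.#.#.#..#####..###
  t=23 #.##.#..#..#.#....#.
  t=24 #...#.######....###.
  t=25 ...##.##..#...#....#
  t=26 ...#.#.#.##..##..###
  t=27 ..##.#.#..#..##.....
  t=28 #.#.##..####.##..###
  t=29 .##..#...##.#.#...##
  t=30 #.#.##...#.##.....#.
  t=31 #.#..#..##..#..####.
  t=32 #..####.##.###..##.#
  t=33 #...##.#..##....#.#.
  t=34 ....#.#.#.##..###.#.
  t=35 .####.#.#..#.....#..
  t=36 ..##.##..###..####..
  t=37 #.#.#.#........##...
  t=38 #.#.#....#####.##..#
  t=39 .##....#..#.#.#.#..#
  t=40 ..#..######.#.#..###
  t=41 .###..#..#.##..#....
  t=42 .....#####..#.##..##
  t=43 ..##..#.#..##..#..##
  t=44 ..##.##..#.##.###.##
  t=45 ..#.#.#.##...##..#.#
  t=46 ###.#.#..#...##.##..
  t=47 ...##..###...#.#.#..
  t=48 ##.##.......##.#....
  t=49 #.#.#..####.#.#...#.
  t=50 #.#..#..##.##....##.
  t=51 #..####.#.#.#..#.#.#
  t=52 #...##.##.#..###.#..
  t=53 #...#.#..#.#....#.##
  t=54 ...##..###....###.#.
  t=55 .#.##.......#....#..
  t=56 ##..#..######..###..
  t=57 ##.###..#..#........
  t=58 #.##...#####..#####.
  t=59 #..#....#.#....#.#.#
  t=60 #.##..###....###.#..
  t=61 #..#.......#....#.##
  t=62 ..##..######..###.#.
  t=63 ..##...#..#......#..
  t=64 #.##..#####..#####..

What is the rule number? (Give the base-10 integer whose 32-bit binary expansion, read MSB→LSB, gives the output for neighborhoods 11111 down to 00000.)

1285853815

  #####|.  b31=0 t=7,i=13
  ####.|#  b30=1 t=0,i=0
  ###.#|.  b29=0 t=0,i=8
  ###..|.  b28=0 t=0,i=1
  ##.##|#  b27=1 t=0,i=9
  ##.#.|#  b26=1 t=1,i=5
  ##..#|.  b25=0 t=0,i=2
  ##...|.  b24=0 t=2,i=14
  #.###|#  b23=1 t=0,i=6
  #.##.|.  b22=0 t=0,i=14
  #.#.#|#  b21=1 t=2,i=5
  #.#..|.  b20=0 t=1,i=6
  #..##|.  b19=0 t=0,i=17
  #..#.|#  b18=1 t=0,i=3
  #...#|.  b17=0 t=1,i=17
  #....|.  b16=0 t=2,i=15
  .####|#  b15=1 t=0,i=19
  .###.|.  b14=0 t=0,i=7
  .##.#|.  b13=0 t=1,i=4
  .##..|#  b12=1 t=0,i=15
  .#.##|.  b11=0 t=0,i=5
  .#.#.|.  b10=0 t=1,i=14
  .#..#|#  b9=1 t=1,i=7
  .#...|.  b8=0 t=1,i=16
  ..###|.  b7=0 t=0,i=18
  ..##.|#  b6=1 t=1,i=3
  ..#.#|#  b5=1 t=0,i=4
  ..#..|#  b4=1 t=4,i=1
  ...##|.  b3=0 t=1,i=18
  ...#.|#  b2=1 t=3,i=10
  ....#|#  b1=1 t=2,i=17
  .....|#  b0=1 t=2,i=16
  bits 01001100101001001001001001110111 = 1285853815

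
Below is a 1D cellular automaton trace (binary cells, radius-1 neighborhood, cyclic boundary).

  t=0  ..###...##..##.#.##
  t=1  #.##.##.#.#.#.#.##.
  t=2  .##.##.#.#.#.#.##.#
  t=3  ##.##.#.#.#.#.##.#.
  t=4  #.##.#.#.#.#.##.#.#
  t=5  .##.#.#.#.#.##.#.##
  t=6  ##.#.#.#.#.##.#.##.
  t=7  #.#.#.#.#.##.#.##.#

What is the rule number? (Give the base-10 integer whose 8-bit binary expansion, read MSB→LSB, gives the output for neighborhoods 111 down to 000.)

  nb ###: next=#  (t=0,i=3, bit7=1)
  nb ##.: next=.  (t=0,i=4, bit6=0)
  nb #.#: next=#  (t=0,i=14, bit5=1)
  nb #..: next=#  (t=0,i=0, bit4=1)
  nb .##: next=#  (t=0,i=2, bit3=1)
  nb .#.: next=.  (t=0,i=15, bit2=0)
  nb ..#: next=.  (t=0,i=1, bit1=0)
  nb ...: next=#  (t=0,i=6, bit0=1)
  bits 10111001 = 185

185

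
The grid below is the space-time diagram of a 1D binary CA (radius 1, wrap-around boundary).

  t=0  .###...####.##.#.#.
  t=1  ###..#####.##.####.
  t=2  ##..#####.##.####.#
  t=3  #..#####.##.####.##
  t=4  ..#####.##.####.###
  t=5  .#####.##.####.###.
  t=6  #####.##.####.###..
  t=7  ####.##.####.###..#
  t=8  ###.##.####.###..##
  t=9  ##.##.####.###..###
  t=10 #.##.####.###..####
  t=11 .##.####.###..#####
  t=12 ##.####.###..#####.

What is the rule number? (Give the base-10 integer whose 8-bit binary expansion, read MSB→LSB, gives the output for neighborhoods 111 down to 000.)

  nb ###: next=#  (t=0,i=2, bit7=1)
  nb ##.: next=.  (t=0,i=3, bit6=0)
  nb #.#: next=#  (t=0,i=11, bit5=1)
  nb #..: next=.  (t=0,i=4, bit4=0)
  nb .##: next=#  (t=0,i=1, bit3=1)
  nb .#.: next=#  (t=0,i=15, bit2=1)
  nb ..#: next=#  (t=0,i=0, bit1=1)
  nb ...: next=#  (t=0,i=5, bit0=1)
  bits 10101111 = 175

175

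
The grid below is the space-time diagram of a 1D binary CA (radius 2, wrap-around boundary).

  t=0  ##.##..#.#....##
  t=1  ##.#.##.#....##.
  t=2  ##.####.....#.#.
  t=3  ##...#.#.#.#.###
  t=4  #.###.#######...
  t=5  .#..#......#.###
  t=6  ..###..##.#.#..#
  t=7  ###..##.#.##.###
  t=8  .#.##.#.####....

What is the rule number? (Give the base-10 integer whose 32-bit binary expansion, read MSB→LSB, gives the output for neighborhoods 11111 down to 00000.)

  #####|.  b31=0 t=3,i=15
  ####.|#  b30=1 t=0,i=0
  ###.#|#  b29=1 t=0,i=1
  ###..|.  b28=0 t=2,i=6
  ##.##|.  b27=0 t=0,i=2
  ##.#.|.  b26=0 t=1,i=2
  ##..#|#  b25=1 t=0,i=5
  ##...|#  b24=1 t=2,i=7
  #.###|.  b23=0 t=2,i=3
  #.##.|#  b22=1 t=0,i=3
  #.#.#|#  b21=1 t=1,i=3
  #.#..|.  b20=0 t=0,i=9
  #..##|#  b19=1 t=6,i=1
  #..#.|#  b18=1 t=0,i=6
  #...#|#  b17=1 t=3,i=3
  #....|.  b16=0 t=0,i=11
  .####|.  b15=0 t=0,i=15
  .###.|.  b14=0 t=4,i=3
  .##.#|#  b13=1 t=1,i=1
  .##..|.  b12=0 t=0,i=4
  .#.##|#  b11=1 t=1,i=4
  .#.#.|#  b10=1 t=0,i=8
  .#..#|#  b9=1 t=5,i=2
  .#...|.  b8=0 t=0,i=10
  ..###|#  b7=1 t=0,i=14
  ..##.|.  b6=0 t=1,i=13
  ..#.#|.  b5=0 t=0,i=7
  ..#..|#  b4=1 t=5,i=4
  ...##|#  b3=1 t=0,i=13
  ...#.|#  b2=1 t=2,i=11
  ....#|.  b1=0 t=0,i=12
  .....|#  b0=1 t=2,i=9
  bits 01100011011011100010111010011101 = 1668165277

1668165277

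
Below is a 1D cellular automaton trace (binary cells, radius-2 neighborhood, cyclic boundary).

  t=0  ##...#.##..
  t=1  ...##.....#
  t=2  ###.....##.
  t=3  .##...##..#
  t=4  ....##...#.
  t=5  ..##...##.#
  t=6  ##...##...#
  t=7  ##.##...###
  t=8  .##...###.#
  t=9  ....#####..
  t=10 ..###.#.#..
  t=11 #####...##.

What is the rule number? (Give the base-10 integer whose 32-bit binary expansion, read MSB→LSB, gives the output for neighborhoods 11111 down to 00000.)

  [31] ##### => #  t=7,i=10
  [30] ####. => .  t=7,i=0
  [29] ###.# => #  t=7,i=1
  [28] ###.. => #  t=2,i=2
  [27] ##.## => #  t=2,i=10
  [26] ##.#. => .  t=5,i=9
  [25] ##..# => .  t=0,i=9
  [24] ##... => .  t=0,i=2
  [23] #.### => .  t=2,i=0
  [22] #.##. => .  t=0,i=7
  [21] #.#.# => .  t=8,i=10
  [20] #.#.. => #  t=5,i=10
  [19] #..## => #  t=0,i=10
  [18] #..#. => #  t=3,i=9
  [17] #...# => #  t=0,i=3
  [16] #.... => .  t=1,i=6
  [15] .#### => .  t=7,i=9
  [14] .###. => #  t=2,i=1
  [13] .##.# => .  t=2,i=9
  [12] .##.. => .  t=0,i=1
  [11] .#.## => .  t=0,i=6
  [10] .#.#. => .  t=10,i=7
  [9] .#..# => #  t=5,i=0
  [8] .#... => #  t=1,i=0
  [7] ..### => #  t=6,i=10
  [6] ..##. => .  t=0,i=0
  [5] ..#.# => .  t=0,i=5
  [4] ..#.. => .  t=1,i=10
  [3] ...## => #  t=1,i=2
  [2] ...#. => #  t=0,i=4
  [1] ....# => #  t=1,i=8
  [0] ..... => .  t=1,i=7
  bits 10111000000111100100001110001110 = 3088991118

3088991118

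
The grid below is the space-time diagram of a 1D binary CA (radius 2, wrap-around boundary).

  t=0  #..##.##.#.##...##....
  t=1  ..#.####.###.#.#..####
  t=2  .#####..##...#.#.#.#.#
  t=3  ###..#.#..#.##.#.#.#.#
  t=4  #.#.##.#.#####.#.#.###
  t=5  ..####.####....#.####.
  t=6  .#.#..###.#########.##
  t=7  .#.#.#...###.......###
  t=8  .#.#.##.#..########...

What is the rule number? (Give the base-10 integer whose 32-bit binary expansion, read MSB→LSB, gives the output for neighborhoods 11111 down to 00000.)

436054319

  [31] ##### => .  t=2,i=3
  [30] ####. => .  t=1,i=6
  [29] ###.# => .  t=1,i=7
  [28] ###.. => #  t=1,i=21
  [27] ##.## => #  t=0,i=5
  [26] ##.#. => .  t=0,i=8
  [25] ##..# => .  t=1,i=0
  [24] ##... => #  t=0,i=13
  [23] #.### => #  t=1,i=4
  [22] #.##. => #  t=0,i=6
  [21] #.#.# => #  t=0,i=9
  [20] #.#.. => #  t=1,i=15
  [19] #..## => #  t=0,i=2
  [18] #..#. => #  t=1,i=1
  [17] #...# => .  t=0,i=14
  [16] #.... => #  t=0,i=19
  [15] .#### => #  t=1,i=5
  [14] .###. => .  t=1,i=10
  [13] .##.# => #  t=0,i=4
  [12] .##.. => .  t=0,i=12
  [11] .#.## => #  t=0,i=10
  [10] .#.#. => .  t=1,i=14
  [9] .#..# => .  t=0,i=1
  [8] .#... => #  t=7,i=6
  [7] ..### => .  t=1,i=18
  [6] ..##. => .  t=0,i=3
  [5] ..#.# => #  t=1,i=2
  [4] ..#.. => .  t=0,i=0
  [3] ...## => #  t=0,i=15
  [2] ...#. => #  t=0,i=21
  [1] ....# => #  t=0,i=20
  [0] ..... => #  t=7,i=14
  bits 00011001111111011010100100101111 = 436054319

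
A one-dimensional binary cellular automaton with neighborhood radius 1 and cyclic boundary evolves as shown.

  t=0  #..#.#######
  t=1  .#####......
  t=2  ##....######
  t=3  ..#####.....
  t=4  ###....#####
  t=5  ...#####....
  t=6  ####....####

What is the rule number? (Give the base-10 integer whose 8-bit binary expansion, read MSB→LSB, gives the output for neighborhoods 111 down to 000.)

63

  [7] ### => .  t=0,i=6
  [6] ##. => .  t=0,i=0
  [5] #.# => #  t=0,i=4
  [4] #.. => #  t=0,i=1
  [3] .## => #  t=0,i=5
  [2] .#. => #  t=0,i=3
  [1] ..# => #  t=0,i=2
  [0] ... => #  t=1,i=7
  bits 00111111 = 63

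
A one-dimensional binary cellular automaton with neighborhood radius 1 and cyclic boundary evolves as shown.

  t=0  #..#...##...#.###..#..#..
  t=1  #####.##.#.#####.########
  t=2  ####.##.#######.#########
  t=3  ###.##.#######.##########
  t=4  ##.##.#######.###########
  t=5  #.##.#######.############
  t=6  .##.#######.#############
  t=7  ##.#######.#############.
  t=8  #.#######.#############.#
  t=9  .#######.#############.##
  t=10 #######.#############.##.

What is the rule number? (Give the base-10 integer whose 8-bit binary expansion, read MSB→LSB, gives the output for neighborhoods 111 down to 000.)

190

  ###|#  b7=1 t=0,i=15
  ##.|.  b6=0 t=0,i=8
  #.#|#  b5=1 t=0,i=13
  #..|#  b4=1 t=0,i=1
  .##|#  b3=1 t=0,i=7
  .#.|#  b2=1 t=0,i=0
  ..#|#  b1=1 t=0,i=2
  ...|.  b0=0 t=0,i=5
  bits 10111110 = 190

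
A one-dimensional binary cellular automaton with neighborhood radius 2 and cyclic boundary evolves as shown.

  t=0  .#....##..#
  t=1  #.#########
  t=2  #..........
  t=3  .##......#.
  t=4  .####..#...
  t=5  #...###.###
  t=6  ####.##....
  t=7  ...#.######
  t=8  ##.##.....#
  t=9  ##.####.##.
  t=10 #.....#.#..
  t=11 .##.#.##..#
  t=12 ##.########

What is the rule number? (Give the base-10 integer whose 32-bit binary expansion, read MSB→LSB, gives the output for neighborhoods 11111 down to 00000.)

  ##### -> .   bit 31 = 0  t=1,i=4
  ####. -> .   bit 30 = 0  t=1,i=10
  ###.# -> #   bit 29 = 1  t=1,i=0
  ###.. -> #   bit 28 = 1  t=4,i=4
  ##.## -> .   bit 27 = 0  t=1,i=1
  ##.#. -> #   bit 26 = 1  t=11,i=3
  ##..# -> #   bit 25 = 1  t=0,i=8
  ##... -> #   bit 24 = 1  t=3,i=3
  #.### -> .   bit 23 = 0  t=1,i=2
  #.##. -> #   bit 22 = 1  t=6,i=5
  #.#.# -> #   bit 21 = 1  t=11,i=4
  #.#.. -> .   bit 20 = 0  t=0,i=1
  #..## -> .   bit 19 = 0  t=3,i=0
  #..#. -> #   bit 18 = 1  t=0,i=9
  #...# -> #   bit 17 = 1  t=5,i=2
  #.... -> #   bit 16 = 1  t=0,i=3
  .#### -> .   bit 15 = 0  t=1,i=3
  .###. -> #   bit 14 = 1  t=5,i=5
  .##.# -> .   bit 13 = 0  t=9,i=1
  .##.. -> #   bit 12 = 1  t=0,i=7
  .#.## -> #   bit 11 = 1  t=7,i=4
  .#.#. -> #   bit 10 = 1  t=0,i=0
  .#..# -> .   bit 9 = 0  t=3,i=10
  .#... -> #   bit 8 = 1  t=0,i=2
  ..### -> .   bit 7 = 0  t=4,i=1
  ..##. -> #   bit 6 = 1  t=0,i=6
  ..#.# -> #   bit 5 = 1  t=0,i=10
  ..#.. -> .   bit 4 = 0  t=2,i=0
  ...## -> #   bit 3 = 1  t=0,i=5
  ...#. -> .   bit 2 = 0  t=2,i=10
  ....# -> #   bit 1 = 1  t=0,i=4
  ..... -> .   bit 0 = 0  t=2,i=3
  bits 00110111011001110101110101101010 = 929521002

929521002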